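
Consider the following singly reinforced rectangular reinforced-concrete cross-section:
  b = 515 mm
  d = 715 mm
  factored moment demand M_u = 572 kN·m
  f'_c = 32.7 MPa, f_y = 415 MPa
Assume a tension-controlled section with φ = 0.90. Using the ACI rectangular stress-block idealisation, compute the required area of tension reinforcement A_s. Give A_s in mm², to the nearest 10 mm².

A_s ≈ 2240 mm²

M_n = M_u/φ = 572/0.90 = 635.556 kN·m.
With M_n = 0.85 f'_c a b (d − a/2), solve the quadratic for a:
a = d − √(d² − 2M_n/(0.85 f'_c b)) = 715 − √(715² − 2 × 635.556×10⁶/(0.85 × 32.7 × 515)) = 65.06 mm.
A_s = 0.85 f'_c a b / f_y = 0.85 × 32.7 × 65.06 × 515 / 415 = 2244.1 mm².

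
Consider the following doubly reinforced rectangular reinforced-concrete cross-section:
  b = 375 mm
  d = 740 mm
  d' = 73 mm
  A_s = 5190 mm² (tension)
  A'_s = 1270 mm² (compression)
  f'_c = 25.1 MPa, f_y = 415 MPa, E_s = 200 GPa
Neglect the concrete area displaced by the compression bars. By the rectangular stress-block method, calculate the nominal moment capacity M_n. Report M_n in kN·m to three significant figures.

Assume both tension and compression steel yield.
Net tension couple steel: A_s − A'_s = 3920 mm².
a = (A_s − A'_s) f_y / (0.85 f'_c b) = 1626800/(0.85 × 25.1 × 375) = 203.33 mm.
c = a/β₁ = 203.33/0.85 = 239.21 mm; ε'_s = 0.003(c − d')/c = 0.0021 ≥ f_y/E_s = 0.0021, so compression steel does yield.
M_n = (A_s − A'_s) f_y (d − a/2) + A'_s f_y (d − d') = [1626800 × (740 − 101.665) + 527050 × (740 − 73)] × 10⁻⁶ = 1038.44 + 351.54 = 1389.98 kN·m.

M_n ≈ 1390 kN·m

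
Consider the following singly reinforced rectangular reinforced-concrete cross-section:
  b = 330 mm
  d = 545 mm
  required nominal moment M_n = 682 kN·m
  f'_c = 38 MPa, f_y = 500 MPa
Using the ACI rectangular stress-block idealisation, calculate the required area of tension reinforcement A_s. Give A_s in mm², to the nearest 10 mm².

A_s ≈ 2850 mm²

With M_n = 0.85 f'_c a b (d − a/2), solve the quadratic for a:
a = d − √(d² − 2M_n/(0.85 f'_c b)) = 545 − √(545² − 2 × 682×10⁶/(0.85 × 38 × 330)) = 133.83 mm.
A_s = 0.85 f'_c a b / f_y = 0.85 × 38 × 133.83 × 330 / 500 = 2853.0 mm².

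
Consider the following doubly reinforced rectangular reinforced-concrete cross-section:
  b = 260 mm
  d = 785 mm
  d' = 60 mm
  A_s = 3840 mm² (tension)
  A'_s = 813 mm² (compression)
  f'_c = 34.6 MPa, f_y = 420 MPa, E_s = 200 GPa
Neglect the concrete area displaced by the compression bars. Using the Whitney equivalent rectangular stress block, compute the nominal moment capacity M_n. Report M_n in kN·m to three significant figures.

M_n ≈ 1140 kN·m

Assume both tension and compression steel yield.
Net tension couple steel: A_s − A'_s = 3027 mm².
a = (A_s − A'_s) f_y / (0.85 f'_c b) = 1271340/(0.85 × 34.6 × 260) = 166.26 mm.
c = a/β₁ = 166.26/0.803 = 207.05 mm; ε'_s = 0.003(c − d')/c = 0.0021 ≥ f_y/E_s = 0.0021, so compression steel does yield.
M_n = (A_s − A'_s) f_y (d − a/2) + A'_s f_y (d − d') = [1271340 × (785 − 83.13) + 341460 × (785 − 60)] × 10⁻⁶ = 892.32 + 247.56 = 1139.88 kN·m.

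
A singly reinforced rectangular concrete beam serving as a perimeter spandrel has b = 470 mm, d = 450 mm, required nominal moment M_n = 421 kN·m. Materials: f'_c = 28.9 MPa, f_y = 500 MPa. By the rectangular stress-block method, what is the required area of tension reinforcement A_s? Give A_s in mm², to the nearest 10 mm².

A_s ≈ 2080 mm²

With M_n = 0.85 f'_c a b (d − a/2), solve the quadratic for a:
a = d − √(d² − 2M_n/(0.85 f'_c b)) = 450 − √(450² − 2 × 421×10⁶/(0.85 × 28.9 × 470)) = 90.04 mm.
A_s = 0.85 f'_c a b / f_y = 0.85 × 28.9 × 90.04 × 470 / 500 = 2079.1 mm².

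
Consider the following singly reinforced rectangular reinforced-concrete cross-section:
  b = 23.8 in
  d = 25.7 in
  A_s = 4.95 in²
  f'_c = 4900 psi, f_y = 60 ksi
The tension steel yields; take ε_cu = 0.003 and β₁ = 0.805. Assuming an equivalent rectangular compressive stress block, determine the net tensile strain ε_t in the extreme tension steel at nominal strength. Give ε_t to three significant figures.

a = A_s f_y/(0.85 f'_c b) = 2.996 in.
β₁ = 0.805, so c = a/β₁ = 2.996/0.805 = 3.722 in.
From the linear strain diagram with ε_cu = 0.003: ε_t = 0.003 (d − c)/c = 0.003 × (25.7 − 3.722)/3.722 = 0.0177.
Since ε_t ≥ 0.005, the section is tension-controlled.

ε_t ≈ 0.0177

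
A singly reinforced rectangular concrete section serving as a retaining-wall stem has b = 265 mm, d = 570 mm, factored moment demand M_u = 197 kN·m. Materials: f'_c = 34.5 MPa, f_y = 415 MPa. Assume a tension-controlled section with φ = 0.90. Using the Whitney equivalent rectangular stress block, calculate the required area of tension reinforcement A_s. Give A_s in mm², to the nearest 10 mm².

M_n = M_u/φ = 197/0.90 = 218.889 kN·m.
With M_n = 0.85 f'_c a b (d − a/2), solve the quadratic for a:
a = d − √(d² − 2M_n/(0.85 f'_c b)) = 570 − √(570² − 2 × 218.889×10⁶/(0.85 × 34.5 × 265)) = 51.77 mm.
A_s = 0.85 f'_c a b / f_y = 0.85 × 34.5 × 51.77 × 265 / 415 = 969.4 mm².

A_s ≈ 970 mm²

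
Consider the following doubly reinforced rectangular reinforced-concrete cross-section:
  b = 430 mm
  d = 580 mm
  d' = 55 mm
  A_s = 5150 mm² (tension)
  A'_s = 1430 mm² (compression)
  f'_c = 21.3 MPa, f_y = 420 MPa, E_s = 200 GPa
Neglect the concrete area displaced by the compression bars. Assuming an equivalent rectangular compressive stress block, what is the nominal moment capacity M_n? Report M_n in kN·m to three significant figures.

Assume both tension and compression steel yield.
Net tension couple steel: A_s − A'_s = 3720 mm².
a = (A_s − A'_s) f_y / (0.85 f'_c b) = 1562400/(0.85 × 21.3 × 430) = 200.69 mm.
c = a/β₁ = 200.69/0.85 = 236.11 mm; ε'_s = 0.003(c − d')/c = 0.0023 ≥ f_y/E_s = 0.0021, so compression steel does yield.
M_n = (A_s − A'_s) f_y (d − a/2) + A'_s f_y (d − d') = [1562400 × (580 − 100.345) + 600600 × (580 − 55)] × 10⁻⁶ = 749.41 + 315.32 = 1064.73 kN·m.

M_n ≈ 1060 kN·m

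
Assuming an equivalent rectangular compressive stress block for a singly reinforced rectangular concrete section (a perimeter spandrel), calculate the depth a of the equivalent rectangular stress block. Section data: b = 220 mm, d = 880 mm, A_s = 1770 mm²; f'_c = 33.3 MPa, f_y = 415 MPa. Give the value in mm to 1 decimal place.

a ≈ 118.0 mm

T = A_s f_y = 1770 × 415 = 734550 N = 734.55 kN.
Setting C = 0.85 f'_c a b equal to T: a = 734550/(0.85 × 33.3 × 220) = 118.0 mm.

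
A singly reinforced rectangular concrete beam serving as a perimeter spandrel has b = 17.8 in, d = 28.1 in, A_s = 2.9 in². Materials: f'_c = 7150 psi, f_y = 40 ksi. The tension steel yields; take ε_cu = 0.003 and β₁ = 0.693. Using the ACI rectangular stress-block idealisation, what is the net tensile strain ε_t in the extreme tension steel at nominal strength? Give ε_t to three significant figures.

a = A_s f_y/(0.85 f'_c b) = 1.072 in.
β₁ = 0.693, so c = a/β₁ = 1.072/0.693 = 1.547 in.
From the linear strain diagram with ε_cu = 0.003: ε_t = 0.003 (d − c)/c = 0.003 × (28.1 − 1.547)/1.547 = 0.0515.
Since ε_t ≥ 0.005, the section is tension-controlled.

ε_t ≈ 0.0515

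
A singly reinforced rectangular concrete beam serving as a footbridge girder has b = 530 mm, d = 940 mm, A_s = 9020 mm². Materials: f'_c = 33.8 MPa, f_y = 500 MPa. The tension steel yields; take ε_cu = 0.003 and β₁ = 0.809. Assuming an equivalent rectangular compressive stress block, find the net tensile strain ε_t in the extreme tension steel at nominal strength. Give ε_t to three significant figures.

a = A_s f_y/(0.85 f'_c b) = 296.19 mm.
β₁ = 0.809, so c = a/β₁ = 296.19/0.809 = 366.12 mm.
From the linear strain diagram with ε_cu = 0.003: ε_t = 0.003 (d − c)/c = 0.003 × (940 − 366.12)/366.12 = 0.00470.
ε_t is between 0.004 and 0.005 — transition zone.

ε_t ≈ 0.00470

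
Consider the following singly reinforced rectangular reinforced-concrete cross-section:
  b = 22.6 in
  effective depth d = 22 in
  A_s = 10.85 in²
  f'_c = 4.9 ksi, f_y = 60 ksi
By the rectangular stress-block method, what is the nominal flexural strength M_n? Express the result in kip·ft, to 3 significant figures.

M_n ≈ 1010 kip·ft

T = A_s f_y = 10.85 × 60 = 651 kips.
a = T/(0.85 f'_c b) = 651/(0.85 × 4.9 × 22.6) = 6.916 in.
M_n = T(d − a/2) = 651 × (22 − 3.458) = 12070.8 kip·in = 12070.8/12 = 1005.90 kip·ft.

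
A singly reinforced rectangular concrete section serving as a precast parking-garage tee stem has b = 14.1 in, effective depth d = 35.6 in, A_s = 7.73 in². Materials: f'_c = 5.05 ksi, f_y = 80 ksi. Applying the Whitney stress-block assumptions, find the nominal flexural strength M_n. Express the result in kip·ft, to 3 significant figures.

M_n ≈ 1570 kip·ft

T = A_s f_y = 7.73 × 80 = 618.4 kips.
a = T/(0.85 f'_c b) = 618.4/(0.85 × 5.05 × 14.1) = 10.217 in.
M_n = T(d − a/2) = 618.4 × (35.6 − 5.1085) = 18855.9 kip·in = 18855.9/12 = 1571.33 kip·ft.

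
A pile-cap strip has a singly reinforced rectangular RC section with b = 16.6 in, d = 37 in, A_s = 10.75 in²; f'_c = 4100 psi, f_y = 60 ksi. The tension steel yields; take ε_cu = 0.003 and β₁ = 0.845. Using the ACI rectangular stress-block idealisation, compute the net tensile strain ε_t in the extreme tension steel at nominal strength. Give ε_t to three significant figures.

a = A_s f_y/(0.85 f'_c b) = 11.149 in.
β₁ = 0.845, so c = a/β₁ = 11.149/0.845 = 13.194 in.
From the linear strain diagram with ε_cu = 0.003: ε_t = 0.003 (d − c)/c = 0.003 × (37 − 13.194)/13.194 = 0.00541.
Since ε_t ≥ 0.005, the section is tension-controlled.

ε_t ≈ 0.00541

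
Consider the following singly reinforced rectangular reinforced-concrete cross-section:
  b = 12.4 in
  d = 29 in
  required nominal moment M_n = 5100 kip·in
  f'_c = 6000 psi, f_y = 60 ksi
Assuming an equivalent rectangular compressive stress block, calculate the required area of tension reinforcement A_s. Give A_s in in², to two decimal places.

From M_n = 0.85 f'_c a b (d − a/2):
a = d − √(d² − 2M_n/(0.85 f'_c b)) = 29 − √(29² − 2 × 5100/(0.85 × 6 × 12.4)) = 2.929 in.
A_s = 0.85 f'_c a b / f_y = 0.85 × 6 × 2.929 × 12.4 / 60 = 3.087 in².

A_s ≈ 3.09 in²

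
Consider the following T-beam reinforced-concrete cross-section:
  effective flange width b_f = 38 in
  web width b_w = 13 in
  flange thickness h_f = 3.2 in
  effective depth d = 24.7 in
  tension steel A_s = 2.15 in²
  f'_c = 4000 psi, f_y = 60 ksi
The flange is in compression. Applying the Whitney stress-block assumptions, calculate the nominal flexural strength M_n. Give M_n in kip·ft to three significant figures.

M_n ≈ 260 kip·ft

Tension: T = A_s f_y = 2.15 × 60 = 129 kips.
Try a within the flange: a = T/(0.85 f'_c b_f) = 129/(0.85 × 4 × 38) = 0.998 in.
Since a = 0.998 ≤ h_f = 3.2 in, the stress block lies entirely in the flange; analyse as a rectangular beam of width b_f.
M_n = T(d − a/2) = 129 × (24.7 − 0.499) = 3121.9 kip·in.
M_n = 3121.9/12 = 260.16 kip·ft.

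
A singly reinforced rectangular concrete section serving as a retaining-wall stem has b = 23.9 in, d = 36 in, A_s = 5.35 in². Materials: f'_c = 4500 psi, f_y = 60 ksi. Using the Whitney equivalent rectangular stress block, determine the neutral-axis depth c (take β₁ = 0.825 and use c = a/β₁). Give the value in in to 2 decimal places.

c ≈ 4.26 in

T = A_s f_y = 5.35 × 60 = 321 kips.
a = T/(0.85 f'_c b) = 321/(0.85 × 4.5 × 23.9) = 3.5114 in.
With β₁ = 0.825, c = a/β₁ = 3.5114/0.825 = 4.26 in.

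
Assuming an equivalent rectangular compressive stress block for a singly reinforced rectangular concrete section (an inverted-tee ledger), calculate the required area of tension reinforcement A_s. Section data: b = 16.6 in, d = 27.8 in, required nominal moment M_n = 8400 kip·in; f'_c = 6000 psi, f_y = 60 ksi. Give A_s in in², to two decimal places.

A_s ≈ 5.41 in²

From M_n = 0.85 f'_c a b (d − a/2):
a = d − √(d² − 2M_n/(0.85 f'_c b)) = 27.8 − √(27.8² − 2 × 8400/(0.85 × 6 × 16.6)) = 3.833 in.
A_s = 0.85 f'_c a b / f_y = 0.85 × 6 × 3.833 × 16.6 / 60 = 5.408 in².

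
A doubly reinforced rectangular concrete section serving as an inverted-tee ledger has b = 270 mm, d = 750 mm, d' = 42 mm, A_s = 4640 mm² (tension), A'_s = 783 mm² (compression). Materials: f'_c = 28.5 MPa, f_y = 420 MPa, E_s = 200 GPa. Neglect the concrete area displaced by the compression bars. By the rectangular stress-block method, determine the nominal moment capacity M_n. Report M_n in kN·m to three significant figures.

M_n ≈ 1250 kN·m

Assume both tension and compression steel yield.
Net tension couple steel: A_s − A'_s = 3857 mm².
a = (A_s − A'_s) f_y / (0.85 f'_c b) = 1619940/(0.85 × 28.5 × 270) = 247.67 mm.
c = a/β₁ = 247.67/0.846 = 292.75 mm; ε'_s = 0.003(c − d')/c = 0.0026 ≥ f_y/E_s = 0.0021, so compression steel does yield.
M_n = (A_s − A'_s) f_y (d − a/2) + A'_s f_y (d − d') = [1619940 × (750 − 123.835) + 328860 × (750 − 42)] × 10⁻⁶ = 1014.35 + 232.83 = 1247.18 kN·m.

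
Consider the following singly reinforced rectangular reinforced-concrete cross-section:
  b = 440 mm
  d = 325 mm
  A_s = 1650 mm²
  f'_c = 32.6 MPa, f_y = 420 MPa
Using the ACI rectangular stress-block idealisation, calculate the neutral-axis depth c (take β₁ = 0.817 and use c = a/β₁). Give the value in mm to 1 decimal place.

T = A_s f_y = 1650 × 420 = 693000 N = 693 kN.
Setting C = 0.85 f'_c a b equal to T: a = 693000/(0.85 × 32.6 × 440) = 56.839 mm.
With β₁ = 0.817, c = a/β₁ = 56.839/0.817 = 69.6 mm.

c ≈ 69.6 mm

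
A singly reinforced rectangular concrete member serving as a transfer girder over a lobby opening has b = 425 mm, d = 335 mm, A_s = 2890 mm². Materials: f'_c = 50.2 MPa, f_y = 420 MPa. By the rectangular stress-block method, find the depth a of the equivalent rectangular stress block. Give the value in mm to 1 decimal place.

a ≈ 66.9 mm

T = A_s f_y = 2890 × 420 = 1213800 N = 1213.8 kN.
Setting C = 0.85 f'_c a b equal to T: a = 1213800/(0.85 × 50.2 × 425) = 66.9 mm.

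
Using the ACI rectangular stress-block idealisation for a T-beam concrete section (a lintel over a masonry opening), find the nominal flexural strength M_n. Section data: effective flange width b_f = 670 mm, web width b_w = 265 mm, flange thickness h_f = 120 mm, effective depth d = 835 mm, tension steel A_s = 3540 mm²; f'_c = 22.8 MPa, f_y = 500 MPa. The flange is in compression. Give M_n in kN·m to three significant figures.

Tension: T = A_s f_y = 3540 × 500 = 1770000 N.
Try a within the flange: a = T/(0.85 f'_c b_f) = 1770000/(0.85 × 22.8 × 670) = 136.32 mm.
a = 136.32 > h_f = 120 mm: the block extends into the web. Split into flange-overhang and web parts.
C_f = 0.85 f'_c (b_f − b_w) h_f = 0.85 × 22.8 × (670 − 265) × 120 = 941868 N.
Remaining web compression depth: a_w = (T − C_f)/(0.85 f'_c b_w) = (1770000 − 941868)/(0.85 × 22.8 × 265) = 161.25 mm.
M_n = C_f(d − h_f/2) + (T − C_f)(d − a_w/2) = 941868 × (835 − 60) + 828132 × (835 − 80.625) = 729.95 + 624.72 = 1354.67 × 10⁶ N·mm.
M_n = 1354.67 kN·m.

M_n ≈ 1350 kN·m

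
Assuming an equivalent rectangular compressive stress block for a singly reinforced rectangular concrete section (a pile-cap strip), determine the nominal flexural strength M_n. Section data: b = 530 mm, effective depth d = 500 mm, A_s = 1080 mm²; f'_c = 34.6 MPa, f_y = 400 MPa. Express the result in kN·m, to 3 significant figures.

T = A_s f_y = 1080 × 400 = 432000 N = 432 kN.
From C = T: a = T/(0.85 f'_c b) = 432000/(0.85 × 34.6 × 530) = 27.71 mm.
M_n = T(d − a/2) = 432 kN × (500 − 13.855) mm = 210.01 kN·m.

M_n ≈ 210 kN·m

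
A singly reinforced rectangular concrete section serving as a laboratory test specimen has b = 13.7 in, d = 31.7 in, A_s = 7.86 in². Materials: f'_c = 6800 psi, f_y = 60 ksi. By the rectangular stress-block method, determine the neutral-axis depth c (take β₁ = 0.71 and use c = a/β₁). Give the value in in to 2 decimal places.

T = A_s f_y = 7.86 × 60 = 471.6 kips.
a = T/(0.85 f'_c b) = 471.6/(0.85 × 6.8 × 13.7) = 5.9556 in.
With β₁ = 0.71, c = a/β₁ = 5.9556/0.71 = 8.39 in.

c ≈ 8.39 in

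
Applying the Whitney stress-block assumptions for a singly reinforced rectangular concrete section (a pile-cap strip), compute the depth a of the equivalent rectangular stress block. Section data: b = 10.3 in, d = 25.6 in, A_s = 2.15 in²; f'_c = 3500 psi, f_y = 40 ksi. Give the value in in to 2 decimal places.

T = A_s f_y = 2.15 × 40 = 86 kips.
a = T/(0.85 f'_c b) = 86/(0.85 × 3.5 × 10.3) = 2.81 in.

a ≈ 2.81 in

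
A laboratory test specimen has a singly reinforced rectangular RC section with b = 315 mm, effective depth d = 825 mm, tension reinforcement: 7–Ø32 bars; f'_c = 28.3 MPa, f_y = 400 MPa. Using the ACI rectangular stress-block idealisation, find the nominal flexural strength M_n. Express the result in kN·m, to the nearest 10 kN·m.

M_n ≈ 1520 kN·m

A_s = 7 × 804 = 5628 mm².
T = A_s f_y = 5628 × 400 = 2251200 N = 2251.2 kN.
From C = T: a = T/(0.85 f'_c b) = 2251200/(0.85 × 28.3 × 315) = 297.10 mm.
M_n = T(d − a/2) = 2251.2 kN × (825 − 148.55) mm = 1522.82 kN·m.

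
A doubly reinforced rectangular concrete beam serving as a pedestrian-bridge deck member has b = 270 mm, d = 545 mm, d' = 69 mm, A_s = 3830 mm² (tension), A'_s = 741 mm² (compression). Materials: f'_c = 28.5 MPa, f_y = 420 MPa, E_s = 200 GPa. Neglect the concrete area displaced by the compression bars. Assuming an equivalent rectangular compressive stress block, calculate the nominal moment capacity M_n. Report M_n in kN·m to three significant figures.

M_n ≈ 727 kN·m

Assume both tension and compression steel yield.
Net tension couple steel: A_s − A'_s = 3089 mm².
a = (A_s − A'_s) f_y / (0.85 f'_c b) = 1297380/(0.85 × 28.5 × 270) = 198.35 mm.
c = a/β₁ = 198.35/0.846 = 234.46 mm; ε'_s = 0.003(c − d')/c = 0.0021 ≥ f_y/E_s = 0.0021, so compression steel does yield.
M_n = (A_s − A'_s) f_y (d − a/2) + A'_s f_y (d − d') = [1297380 × (545 − 99.175) + 311220 × (545 − 69)] × 10⁻⁶ = 578.40 + 148.14 = 726.54 kN·m.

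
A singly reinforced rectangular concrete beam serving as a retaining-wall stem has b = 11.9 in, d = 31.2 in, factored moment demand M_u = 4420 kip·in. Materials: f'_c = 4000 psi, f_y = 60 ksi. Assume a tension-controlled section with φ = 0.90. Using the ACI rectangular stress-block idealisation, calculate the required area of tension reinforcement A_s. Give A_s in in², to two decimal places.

M_n = M_u/φ = 4420/0.90 = 4911.11 kip·in.
From M_n = 0.85 f'_c a b (d − a/2):
a = d − √(d² − 2M_n/(0.85 f'_c b)) = 31.2 − √(31.2² − 2 × 4911.11/(0.85 × 4 × 11.9)) = 4.169 in.
A_s = 0.85 f'_c a b / f_y = 0.85 × 4 × 4.169 × 11.9 / 60 = 2.811 in².

A_s ≈ 2.81 in²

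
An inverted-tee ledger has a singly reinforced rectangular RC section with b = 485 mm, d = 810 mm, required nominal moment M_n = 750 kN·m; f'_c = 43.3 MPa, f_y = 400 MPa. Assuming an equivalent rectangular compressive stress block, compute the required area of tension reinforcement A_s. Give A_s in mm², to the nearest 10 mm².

With M_n = 0.85 f'_c a b (d − a/2), solve the quadratic for a:
a = d − √(d² − 2M_n/(0.85 f'_c b)) = 810 − √(810² − 2 × 750×10⁶/(0.85 × 43.3 × 485)) = 53.65 mm.
A_s = 0.85 f'_c a b / f_y = 0.85 × 43.3 × 53.65 × 485 / 400 = 2394.2 mm².

A_s ≈ 2390 mm²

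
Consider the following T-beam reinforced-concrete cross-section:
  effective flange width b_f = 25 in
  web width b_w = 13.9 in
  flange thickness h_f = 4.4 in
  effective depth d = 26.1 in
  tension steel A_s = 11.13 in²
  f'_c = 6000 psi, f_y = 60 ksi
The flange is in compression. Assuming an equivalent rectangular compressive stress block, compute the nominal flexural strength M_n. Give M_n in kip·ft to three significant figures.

Tension: T = A_s f_y = 11.13 × 60 = 667.8 kips.
Try a within the flange: a = T/(0.85 f'_c b_f) = 667.8/(0.85 × 6 × 25) = 5.238 in.
a = 5.238 > h_f = 4.4 in: the block extends into the web. Split into flange-overhang and web parts.
C_f = 0.85 f'_c (b_f − b_w) h_f = 0.85 × 6 × (25 − 13.9) × 4.4 = 249.1 kips.
Remaining web compression depth: a_w = (T − C_f)/(0.85 f'_c b_w) = (667.8 − 249.1)/(0.85 × 6 × 13.9) = 5.906 in.
M_n = C_f(d − h_f/2) + (T − C_f)(d − a_w/2) = 249.1 × (26.1 − 2.2) + 418.7 × (26.1 − 2.953) = 5953.5 + 9691.6 = 15645.1 kip·in.
M_n = 15645.1/12 = 1303.76 kip·ft.

M_n ≈ 1300 kip·ft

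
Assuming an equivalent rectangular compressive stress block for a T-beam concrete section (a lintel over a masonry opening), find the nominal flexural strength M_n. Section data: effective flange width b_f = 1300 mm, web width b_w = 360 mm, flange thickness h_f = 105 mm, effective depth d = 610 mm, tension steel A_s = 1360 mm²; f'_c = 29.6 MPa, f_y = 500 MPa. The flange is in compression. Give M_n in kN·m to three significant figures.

Tension: T = A_s f_y = 1360 × 500 = 680000 N.
Try a within the flange: a = T/(0.85 f'_c b_f) = 680000/(0.85 × 29.6 × 1300) = 20.79 mm.
Since a = 20.79 ≤ h_f = 105 mm, the stress block lies entirely in the flange; analyse as a rectangular beam of width b_f.
M_n = T(d − a/2) = 680000 × (610 − 10.395) = 407.73 × 10⁶ N·mm.
M_n = 407.73 kN·m.

M_n ≈ 408 kN·m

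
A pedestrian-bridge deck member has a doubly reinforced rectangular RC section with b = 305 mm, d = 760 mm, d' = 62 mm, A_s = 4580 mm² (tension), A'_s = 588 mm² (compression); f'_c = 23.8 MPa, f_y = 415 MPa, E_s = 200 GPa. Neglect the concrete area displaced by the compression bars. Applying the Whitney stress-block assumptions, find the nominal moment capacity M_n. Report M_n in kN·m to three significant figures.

Assume both tension and compression steel yield.
Net tension couple steel: A_s − A'_s = 3992 mm².
a = (A_s − A'_s) f_y / (0.85 f'_c b) = 1656680/(0.85 × 23.8 × 305) = 268.50 mm.
c = a/β₁ = 268.50/0.85 = 315.88 mm; ε'_s = 0.003(c − d')/c = 0.0024 ≥ f_y/E_s = 0.0021, so compression steel does yield.
M_n = (A_s − A'_s) f_y (d − a/2) + A'_s f_y (d − d') = [1656680 × (760 − 134.25) + 244020 × (760 − 62)] × 10⁻⁶ = 1036.67 + 170.33 = 1207.00 kN·m.

M_n ≈ 1210 kN·m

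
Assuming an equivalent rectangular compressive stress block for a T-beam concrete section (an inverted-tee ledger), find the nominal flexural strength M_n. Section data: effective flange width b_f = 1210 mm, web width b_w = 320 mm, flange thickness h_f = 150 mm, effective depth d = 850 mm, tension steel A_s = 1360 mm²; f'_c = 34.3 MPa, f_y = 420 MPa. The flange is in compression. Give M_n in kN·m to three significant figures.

Tension: T = A_s f_y = 1360 × 420 = 571200 N.
Try a within the flange: a = T/(0.85 f'_c b_f) = 571200/(0.85 × 34.3 × 1210) = 16.19 mm.
Since a = 16.19 ≤ h_f = 150 mm, the stress block lies entirely in the flange; analyse as a rectangular beam of width b_f.
M_n = T(d − a/2) = 571200 × (850 − 8.095) = 480.90 × 10⁶ N·mm.
M_n = 480.90 kN·m.

M_n ≈ 481 kN·m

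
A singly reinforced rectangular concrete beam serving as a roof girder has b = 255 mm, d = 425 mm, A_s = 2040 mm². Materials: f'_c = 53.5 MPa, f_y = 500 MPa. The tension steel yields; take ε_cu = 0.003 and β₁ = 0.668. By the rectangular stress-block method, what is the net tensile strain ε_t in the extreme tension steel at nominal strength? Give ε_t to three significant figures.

a = A_s f_y/(0.85 f'_c b) = 87.96 mm.
β₁ = 0.668, so c = a/β₁ = 87.96/0.668 = 131.68 mm.
From the linear strain diagram with ε_cu = 0.003: ε_t = 0.003 (d − c)/c = 0.003 × (425 − 131.68)/131.68 = 0.00668.
Since ε_t ≥ 0.005, the section is tension-controlled.

ε_t ≈ 0.00668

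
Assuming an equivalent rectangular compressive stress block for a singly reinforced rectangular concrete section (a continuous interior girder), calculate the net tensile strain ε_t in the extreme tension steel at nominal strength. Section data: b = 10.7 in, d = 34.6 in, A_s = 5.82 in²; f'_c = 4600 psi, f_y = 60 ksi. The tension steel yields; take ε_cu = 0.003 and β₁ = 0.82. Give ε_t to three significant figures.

a = A_s f_y/(0.85 f'_c b) = 8.347 in.
β₁ = 0.82, so c = a/β₁ = 8.347/0.82 = 10.179 in.
From the linear strain diagram with ε_cu = 0.003: ε_t = 0.003 (d − c)/c = 0.003 × (34.6 − 10.179)/10.179 = 0.00720.
Since ε_t ≥ 0.005, the section is tension-controlled.

ε_t ≈ 0.00720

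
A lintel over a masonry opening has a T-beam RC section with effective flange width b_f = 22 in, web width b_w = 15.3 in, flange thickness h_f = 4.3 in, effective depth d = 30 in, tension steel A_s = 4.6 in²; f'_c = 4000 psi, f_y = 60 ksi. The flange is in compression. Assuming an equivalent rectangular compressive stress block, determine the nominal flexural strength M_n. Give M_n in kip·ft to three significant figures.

M_n ≈ 648 kip·ft

Tension: T = A_s f_y = 4.6 × 60 = 276 kips.
Try a within the flange: a = T/(0.85 f'_c b_f) = 276/(0.85 × 4 × 22) = 3.690 in.
Since a = 3.690 ≤ h_f = 4.3 in, the stress block lies entirely in the flange; analyse as a rectangular beam of width b_f.
M_n = T(d − a/2) = 276 × (30 − 1.845) = 7770.8 kip·in.
M_n = 7770.8/12 = 647.57 kip·ft.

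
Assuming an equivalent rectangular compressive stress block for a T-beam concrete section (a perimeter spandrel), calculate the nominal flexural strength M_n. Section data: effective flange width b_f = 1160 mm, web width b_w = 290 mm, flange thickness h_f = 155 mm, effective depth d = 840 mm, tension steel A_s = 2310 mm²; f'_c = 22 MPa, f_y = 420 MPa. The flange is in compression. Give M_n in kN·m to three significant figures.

Tension: T = A_s f_y = 2310 × 420 = 970200 N.
Try a within the flange: a = T/(0.85 f'_c b_f) = 970200/(0.85 × 22 × 1160) = 44.73 mm.
Since a = 44.73 ≤ h_f = 155 mm, the stress block lies entirely in the flange; analyse as a rectangular beam of width b_f.
M_n = T(d − a/2) = 970200 × (840 − 22.365) = 793.27 × 10⁶ N·mm.
M_n = 793.27 kN·m.

M_n ≈ 793 kN·m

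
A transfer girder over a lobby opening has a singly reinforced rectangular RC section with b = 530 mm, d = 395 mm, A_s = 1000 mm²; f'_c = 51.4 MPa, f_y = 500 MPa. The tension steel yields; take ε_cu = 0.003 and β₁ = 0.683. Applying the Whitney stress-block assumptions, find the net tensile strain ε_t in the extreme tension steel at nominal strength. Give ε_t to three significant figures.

a = A_s f_y/(0.85 f'_c b) = 21.59 mm.
β₁ = 0.683, so c = a/β₁ = 21.59/0.683 = 31.61 mm.
From the linear strain diagram with ε_cu = 0.003: ε_t = 0.003 (d − c)/c = 0.003 × (395 − 31.61)/31.61 = 0.0345.
Since ε_t ≥ 0.005, the section is tension-controlled.

ε_t ≈ 0.0345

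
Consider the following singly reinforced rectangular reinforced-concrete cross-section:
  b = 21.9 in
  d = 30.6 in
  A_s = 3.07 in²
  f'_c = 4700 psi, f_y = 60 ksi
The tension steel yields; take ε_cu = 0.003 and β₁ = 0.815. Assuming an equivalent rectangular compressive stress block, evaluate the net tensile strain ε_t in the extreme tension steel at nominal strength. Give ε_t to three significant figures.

a = A_s f_y/(0.85 f'_c b) = 2.105 in.
β₁ = 0.815, so c = a/β₁ = 2.105/0.815 = 2.583 in.
From the linear strain diagram with ε_cu = 0.003: ε_t = 0.003 (d − c)/c = 0.003 × (30.6 − 2.583)/2.583 = 0.0325.
Since ε_t ≥ 0.005, the section is tension-controlled.

ε_t ≈ 0.0325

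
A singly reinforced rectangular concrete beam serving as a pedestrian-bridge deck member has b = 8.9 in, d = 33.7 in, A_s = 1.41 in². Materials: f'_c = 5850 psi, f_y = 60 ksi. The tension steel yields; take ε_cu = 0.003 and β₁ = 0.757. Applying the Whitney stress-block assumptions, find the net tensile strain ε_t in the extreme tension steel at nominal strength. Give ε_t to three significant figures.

a = A_s f_y/(0.85 f'_c b) = 1.912 in.
β₁ = 0.757, so c = a/β₁ = 1.912/0.757 = 2.526 in.
From the linear strain diagram with ε_cu = 0.003: ε_t = 0.003 (d − c)/c = 0.003 × (33.7 − 2.526)/2.526 = 0.0370.
Since ε_t ≥ 0.005, the section is tension-controlled.

ε_t ≈ 0.0370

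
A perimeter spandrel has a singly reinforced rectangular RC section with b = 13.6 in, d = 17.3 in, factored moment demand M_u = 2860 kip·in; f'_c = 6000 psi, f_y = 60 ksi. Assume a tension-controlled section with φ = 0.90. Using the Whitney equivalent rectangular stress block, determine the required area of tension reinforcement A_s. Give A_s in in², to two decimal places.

M_n = M_u/φ = 2860/0.90 = 3177.78 kip·in.
From M_n = 0.85 f'_c a b (d − a/2):
a = d − √(d² − 2M_n/(0.85 f'_c b)) = 17.3 − √(17.3² − 2 × 3177.78/(0.85 × 6 × 13.6)) = 2.890 in.
A_s = 0.85 f'_c a b / f_y = 0.85 × 6 × 2.890 × 13.6 / 60 = 3.341 in².

A_s ≈ 3.34 in²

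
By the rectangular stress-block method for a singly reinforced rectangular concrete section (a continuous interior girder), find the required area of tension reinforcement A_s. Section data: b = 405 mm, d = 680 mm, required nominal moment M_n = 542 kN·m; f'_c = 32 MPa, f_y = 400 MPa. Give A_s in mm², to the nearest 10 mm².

A_s ≈ 2110 mm²

With M_n = 0.85 f'_c a b (d − a/2), solve the quadratic for a:
a = d − √(d² − 2M_n/(0.85 f'_c b)) = 680 − √(680² − 2 × 542×10⁶/(0.85 × 32 × 405)) = 76.68 mm.
A_s = 0.85 f'_c a b / f_y = 0.85 × 32 × 76.68 × 405 / 400 = 2111.8 mm².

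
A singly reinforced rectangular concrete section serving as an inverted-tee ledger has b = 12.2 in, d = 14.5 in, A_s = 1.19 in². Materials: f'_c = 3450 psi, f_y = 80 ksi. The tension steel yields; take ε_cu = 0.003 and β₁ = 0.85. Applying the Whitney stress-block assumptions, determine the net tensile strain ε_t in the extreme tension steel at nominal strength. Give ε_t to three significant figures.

a = A_s f_y/(0.85 f'_c b) = 2.661 in.
β₁ = 0.85, so c = a/β₁ = 2.661/0.85 = 3.131 in.
From the linear strain diagram with ε_cu = 0.003: ε_t = 0.003 (d − c)/c = 0.003 × (14.5 − 3.131)/3.131 = 0.0109.
Since ε_t ≥ 0.005, the section is tension-controlled.

ε_t ≈ 0.0109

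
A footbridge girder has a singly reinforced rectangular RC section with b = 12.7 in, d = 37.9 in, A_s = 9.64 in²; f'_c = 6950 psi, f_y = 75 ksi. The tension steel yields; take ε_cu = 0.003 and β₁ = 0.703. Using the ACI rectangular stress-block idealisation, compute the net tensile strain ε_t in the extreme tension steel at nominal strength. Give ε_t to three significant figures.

ε_t ≈ 0.00529

a = A_s f_y/(0.85 f'_c b) = 9.637 in.
β₁ = 0.703, so c = a/β₁ = 9.637/0.703 = 13.708 in.
From the linear strain diagram with ε_cu = 0.003: ε_t = 0.003 (d − c)/c = 0.003 × (37.9 − 13.708)/13.708 = 0.00529.
Since ε_t ≥ 0.005, the section is tension-controlled.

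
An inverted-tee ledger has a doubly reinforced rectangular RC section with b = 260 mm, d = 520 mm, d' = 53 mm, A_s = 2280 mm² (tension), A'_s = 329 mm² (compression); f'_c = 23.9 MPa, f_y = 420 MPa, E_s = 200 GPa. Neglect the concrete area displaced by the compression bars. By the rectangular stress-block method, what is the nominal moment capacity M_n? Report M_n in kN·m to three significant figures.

Assume both tension and compression steel yield.
Net tension couple steel: A_s − A'_s = 1951 mm².
a = (A_s − A'_s) f_y / (0.85 f'_c b) = 819420/(0.85 × 23.9 × 260) = 155.14 mm.
c = a/β₁ = 155.14/0.85 = 182.52 mm; ε'_s = 0.003(c − d')/c = 0.0021 ≥ f_y/E_s = 0.0021, so compression steel does yield.
M_n = (A_s − A'_s) f_y (d − a/2) + A'_s f_y (d − d') = [819420 × (520 − 77.57) + 138180 × (520 − 53)] × 10⁻⁶ = 362.54 + 64.53 = 427.07 kN·m.

M_n ≈ 427 kN·m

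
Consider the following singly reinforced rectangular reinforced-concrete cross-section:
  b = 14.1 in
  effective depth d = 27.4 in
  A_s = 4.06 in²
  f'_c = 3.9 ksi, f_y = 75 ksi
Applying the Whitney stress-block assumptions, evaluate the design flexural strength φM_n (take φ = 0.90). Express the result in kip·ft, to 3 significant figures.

φM_n ≈ 551 kip·ft

T = A_s f_y = 4.06 × 75 = 304.5 kips.
a = T/(0.85 f'_c b) = 304.5/(0.85 × 3.9 × 14.1) = 6.515 in.
M_n = T(d − a/2) = 304.5 × (27.4 − 3.2575) = 7351.4 kip·in = 7351.4/12 = 612.62 kip·ft.
φM_n = 0.90 × 612.62 = 551.36 kip·ft.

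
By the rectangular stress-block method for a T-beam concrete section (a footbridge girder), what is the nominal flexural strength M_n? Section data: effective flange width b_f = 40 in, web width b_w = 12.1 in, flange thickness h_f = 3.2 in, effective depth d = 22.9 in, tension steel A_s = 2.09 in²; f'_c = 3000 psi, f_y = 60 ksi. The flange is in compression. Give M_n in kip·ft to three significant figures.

Tension: T = A_s f_y = 2.09 × 60 = 125.4 kips.
Try a within the flange: a = T/(0.85 f'_c b_f) = 125.4/(0.85 × 3 × 40) = 1.229 in.
Since a = 1.229 ≤ h_f = 3.2 in, the stress block lies entirely in the flange; analyse as a rectangular beam of width b_f.
M_n = T(d − a/2) = 125.4 × (22.9 − 0.6145) = 2794.6 kip·in.
M_n = 2794.6/12 = 232.88 kip·ft.

M_n ≈ 233 kip·ft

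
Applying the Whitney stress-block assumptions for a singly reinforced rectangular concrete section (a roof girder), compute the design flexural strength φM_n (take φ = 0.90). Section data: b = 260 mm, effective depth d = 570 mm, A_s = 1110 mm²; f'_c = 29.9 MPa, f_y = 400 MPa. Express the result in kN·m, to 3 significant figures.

T = A_s f_y = 1110 × 400 = 444000 N = 444 kN.
From C = T: a = T/(0.85 f'_c b) = 444000/(0.85 × 29.9 × 260) = 67.19 mm.
M_n = T(d − a/2) = 444 kN × (570 − 33.595) mm = 238.16 kN·m.
φM_n = 0.90 × 238.16 = 214.34 kN·m.

φM_n ≈ 214 kN·m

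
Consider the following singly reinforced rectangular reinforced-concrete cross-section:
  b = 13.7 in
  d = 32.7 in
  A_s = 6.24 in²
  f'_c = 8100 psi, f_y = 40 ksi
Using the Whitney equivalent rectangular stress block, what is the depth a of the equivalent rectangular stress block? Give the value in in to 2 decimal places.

a ≈ 2.65 in

T = A_s f_y = 6.24 × 40 = 249.6 kips.
a = T/(0.85 f'_c b) = 249.6/(0.85 × 8.1 × 13.7) = 2.65 in.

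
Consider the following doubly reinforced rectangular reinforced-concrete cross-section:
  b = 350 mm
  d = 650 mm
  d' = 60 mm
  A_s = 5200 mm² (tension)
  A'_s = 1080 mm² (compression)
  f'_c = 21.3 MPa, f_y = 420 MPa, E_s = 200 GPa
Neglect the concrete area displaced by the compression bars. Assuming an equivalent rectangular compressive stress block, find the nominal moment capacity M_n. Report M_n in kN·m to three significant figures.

Assume both tension and compression steel yield.
Net tension couple steel: A_s − A'_s = 4120 mm².
a = (A_s − A'_s) f_y / (0.85 f'_c b) = 1730400/(0.85 × 21.3 × 350) = 273.07 mm.
c = a/β₁ = 273.07/0.85 = 321.26 mm; ε'_s = 0.003(c − d')/c = 0.0024 ≥ f_y/E_s = 0.0021, so compression steel does yield.
M_n = (A_s − A'_s) f_y (d − a/2) + A'_s f_y (d − d') = [1730400 × (650 − 136.535) + 453600 × (650 − 60)] × 10⁻⁶ = 888.50 + 267.62 = 1156.12 kN·m.

M_n ≈ 1160 kN·m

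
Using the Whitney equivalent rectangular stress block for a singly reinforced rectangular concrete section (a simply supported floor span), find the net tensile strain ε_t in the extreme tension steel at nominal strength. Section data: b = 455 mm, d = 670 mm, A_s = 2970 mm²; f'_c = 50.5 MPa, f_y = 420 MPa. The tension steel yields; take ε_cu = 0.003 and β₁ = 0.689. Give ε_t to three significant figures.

ε_t ≈ 0.0187

a = A_s f_y/(0.85 f'_c b) = 63.87 mm.
β₁ = 0.689, so c = a/β₁ = 63.87/0.689 = 92.70 mm.
From the linear strain diagram with ε_cu = 0.003: ε_t = 0.003 (d − c)/c = 0.003 × (670 − 92.70)/92.70 = 0.0187.
Since ε_t ≥ 0.005, the section is tension-controlled.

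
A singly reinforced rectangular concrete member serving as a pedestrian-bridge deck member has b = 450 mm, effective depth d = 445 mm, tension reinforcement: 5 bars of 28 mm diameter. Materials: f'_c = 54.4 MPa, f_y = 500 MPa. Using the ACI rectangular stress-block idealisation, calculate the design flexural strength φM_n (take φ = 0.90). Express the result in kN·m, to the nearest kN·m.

φM_n ≈ 565 kN·m

A_s = 5 × 616 = 3080 mm².
T = A_s f_y = 3080 × 500 = 1540000 N = 1540 kN.
From C = T: a = T/(0.85 f'_c b) = 1540000/(0.85 × 54.4 × 450) = 74.01 mm.
M_n = T(d − a/2) = 1540 kN × (445 − 37.005) mm = 628.31 kN·m.
φM_n = 0.90 × 628.31 = 565.48 kN·m.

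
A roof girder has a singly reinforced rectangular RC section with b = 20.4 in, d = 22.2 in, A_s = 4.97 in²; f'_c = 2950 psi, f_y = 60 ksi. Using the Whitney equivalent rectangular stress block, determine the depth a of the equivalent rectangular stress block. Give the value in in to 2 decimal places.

T = A_s f_y = 4.97 × 60 = 298.2 kips.
a = T/(0.85 f'_c b) = 298.2/(0.85 × 2.95 × 20.4) = 5.83 in.

a ≈ 5.83 in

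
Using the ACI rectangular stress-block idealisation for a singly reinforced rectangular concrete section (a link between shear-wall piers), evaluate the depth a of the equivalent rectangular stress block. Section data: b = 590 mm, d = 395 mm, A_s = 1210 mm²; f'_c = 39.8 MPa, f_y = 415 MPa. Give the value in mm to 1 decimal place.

T = A_s f_y = 1210 × 415 = 502150 N = 502.15 kN.
Setting C = 0.85 f'_c a b equal to T: a = 502150/(0.85 × 39.8 × 590) = 25.2 mm.

a ≈ 25.2 mm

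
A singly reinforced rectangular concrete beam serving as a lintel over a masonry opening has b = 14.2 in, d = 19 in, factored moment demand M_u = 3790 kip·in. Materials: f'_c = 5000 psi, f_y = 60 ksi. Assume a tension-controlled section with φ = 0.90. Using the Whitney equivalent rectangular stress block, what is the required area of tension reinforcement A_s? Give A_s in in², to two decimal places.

A_s ≈ 4.14 in²

M_n = M_u/φ = 3790/0.90 = 4211.11 kip·in.
From M_n = 0.85 f'_c a b (d − a/2):
a = d − √(d² − 2M_n/(0.85 f'_c b)) = 19 − √(19² − 2 × 4211.11/(0.85 × 5 × 14.2)) = 4.119 in.
A_s = 0.85 f'_c a b / f_y = 0.85 × 5 × 4.119 × 14.2 / 60 = 4.143 in².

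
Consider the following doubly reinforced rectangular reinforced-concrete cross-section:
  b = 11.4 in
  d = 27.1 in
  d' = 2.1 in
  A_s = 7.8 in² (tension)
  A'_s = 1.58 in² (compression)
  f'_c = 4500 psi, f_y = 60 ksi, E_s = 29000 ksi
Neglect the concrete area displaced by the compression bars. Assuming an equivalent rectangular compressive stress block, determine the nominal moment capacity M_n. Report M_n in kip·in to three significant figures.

Assume both steels yield.
a = (A_s − A'_s) f_y/(0.85 f'_c b) = (7.8 − 1.58) × 60/(0.85 × 4.5 × 11.4) = 8.559 in.
c = a/β₁ = 8.559/0.825 = 10.375 in; ε'_s = 0.003(c − d')/c = 0.0024 ≥ ε_y = 0.0021, so the compression steel yields.
M_n = (A_s − A'_s) f_y (d − a/2) + A'_s f_y (d − d') = 373.2 × (27.1 − 4.2795) + 94.8 × (27.1 − 2.1) = 8516.6 + 2370.0 = 10886.6 kip·in.

M_n ≈ 10900 kip·in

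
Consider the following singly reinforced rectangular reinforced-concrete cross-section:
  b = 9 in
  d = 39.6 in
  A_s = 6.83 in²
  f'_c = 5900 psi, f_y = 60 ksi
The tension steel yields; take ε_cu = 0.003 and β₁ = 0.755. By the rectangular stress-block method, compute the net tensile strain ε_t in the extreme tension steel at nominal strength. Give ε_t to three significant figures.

a = A_s f_y/(0.85 f'_c b) = 9.079 in.
β₁ = 0.755, so c = a/β₁ = 9.079/0.755 = 12.025 in.
From the linear strain diagram with ε_cu = 0.003: ε_t = 0.003 (d − c)/c = 0.003 × (39.6 − 12.025)/12.025 = 0.00688.
Since ε_t ≥ 0.005, the section is tension-controlled.

ε_t ≈ 0.00688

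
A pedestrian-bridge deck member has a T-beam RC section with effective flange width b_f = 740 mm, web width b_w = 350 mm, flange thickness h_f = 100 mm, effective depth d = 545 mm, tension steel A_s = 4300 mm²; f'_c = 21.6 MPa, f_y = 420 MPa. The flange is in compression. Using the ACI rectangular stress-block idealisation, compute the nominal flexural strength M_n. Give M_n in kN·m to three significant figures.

M_n ≈ 856 kN·m

Tension: T = A_s f_y = 4300 × 420 = 1806000 N.
Try a within the flange: a = T/(0.85 f'_c b_f) = 1806000/(0.85 × 21.6 × 740) = 132.93 mm.
a = 132.93 > h_f = 100 mm: the block extends into the web. Split into flange-overhang and web parts.
C_f = 0.85 f'_c (b_f − b_w) h_f = 0.85 × 21.6 × (740 − 350) × 100 = 716040 N.
Remaining web compression depth: a_w = (T − C_f)/(0.85 f'_c b_w) = (1806000 − 716040)/(0.85 × 21.6 × 350) = 169.62 mm.
M_n = C_f(d − h_f/2) + (T − C_f)(d − a_w/2) = 716040 × (545 − 50) + 1089960 × (545 − 84.81) = 354.44 + 501.59 = 856.03 × 10⁶ N·mm.
M_n = 856.03 kN·m.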